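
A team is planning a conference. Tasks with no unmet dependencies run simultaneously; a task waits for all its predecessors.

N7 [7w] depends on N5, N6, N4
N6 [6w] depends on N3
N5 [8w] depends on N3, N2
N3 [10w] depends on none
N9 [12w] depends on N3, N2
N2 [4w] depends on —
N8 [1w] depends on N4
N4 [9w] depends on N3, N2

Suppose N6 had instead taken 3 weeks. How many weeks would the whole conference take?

26

Critical path before the change: N3→N4→N7 = 10+9+7 = 26 giving 26 weeks.
N6 is off the critical path — its longest chain is 23 weeks, giving 3 of slack.
The critical path is still N3→N4→N7; finish is now 26 weeks.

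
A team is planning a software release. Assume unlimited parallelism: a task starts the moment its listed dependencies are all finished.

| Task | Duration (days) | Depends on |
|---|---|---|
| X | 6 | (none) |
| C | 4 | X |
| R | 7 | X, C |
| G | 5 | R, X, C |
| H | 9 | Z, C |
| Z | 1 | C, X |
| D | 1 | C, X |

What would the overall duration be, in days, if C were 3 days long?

21

Baseline: X→C→R→G = 6+4+7+5 = 22 → 22 days.
C lies on that path, so at 3 days the path becomes 21 days.
No other chain overtakes it, so the finish is 21 days.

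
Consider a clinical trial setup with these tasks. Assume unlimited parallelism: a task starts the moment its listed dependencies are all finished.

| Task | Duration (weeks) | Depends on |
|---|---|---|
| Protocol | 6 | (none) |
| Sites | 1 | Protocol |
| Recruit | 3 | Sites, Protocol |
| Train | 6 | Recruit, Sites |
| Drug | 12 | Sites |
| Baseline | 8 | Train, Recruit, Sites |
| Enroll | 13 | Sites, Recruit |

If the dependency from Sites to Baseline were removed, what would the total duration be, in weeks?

24

Before: longest chain Protocol→Sites→Recruit→Train→Baseline = 6+1+3+6+8 = 24, finish 24.
Dropping Sites→Baseline doesn't change Baseline's earliest start (16); another predecessor still binds.
New critical path: Protocol→Sites→Recruit→Train→Baseline = 6+1+3+6+8 = 24 ⇒ 24 weeks.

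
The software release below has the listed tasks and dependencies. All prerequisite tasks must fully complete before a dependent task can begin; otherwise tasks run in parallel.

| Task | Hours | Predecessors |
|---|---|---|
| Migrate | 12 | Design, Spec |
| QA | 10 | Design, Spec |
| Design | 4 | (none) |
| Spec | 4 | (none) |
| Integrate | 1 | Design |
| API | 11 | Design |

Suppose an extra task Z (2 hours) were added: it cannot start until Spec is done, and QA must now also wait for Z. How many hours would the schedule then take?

Originally the schedule takes 16 hours.
With Z inserted, QA now waits for max(Design, Spec, Z).
New critical path: Spec→Z→QA = 4+2+10 = 16 ⇒ 16 hours.

16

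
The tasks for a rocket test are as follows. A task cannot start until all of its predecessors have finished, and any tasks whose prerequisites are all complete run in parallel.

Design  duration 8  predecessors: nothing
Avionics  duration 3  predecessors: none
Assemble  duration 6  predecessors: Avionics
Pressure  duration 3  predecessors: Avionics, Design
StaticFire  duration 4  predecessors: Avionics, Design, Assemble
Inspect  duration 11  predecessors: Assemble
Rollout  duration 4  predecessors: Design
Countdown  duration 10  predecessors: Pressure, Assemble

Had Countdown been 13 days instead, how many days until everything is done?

24

Baseline: Design→Pressure→Countdown = 8+3+10 = 21 → 21 days.
Since Countdown is critical, the +3 change carries straight to that chain (now 24 days).
The critical path is still Design→Pressure→Countdown; finish is now 24 days.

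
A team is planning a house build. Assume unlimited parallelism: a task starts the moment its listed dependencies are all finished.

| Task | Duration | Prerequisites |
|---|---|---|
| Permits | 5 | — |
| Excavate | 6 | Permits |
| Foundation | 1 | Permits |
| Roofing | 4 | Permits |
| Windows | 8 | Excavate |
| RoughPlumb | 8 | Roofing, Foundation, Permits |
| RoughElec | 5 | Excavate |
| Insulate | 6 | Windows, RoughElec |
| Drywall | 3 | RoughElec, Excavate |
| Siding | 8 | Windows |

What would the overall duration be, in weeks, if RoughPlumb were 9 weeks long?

27

The binding path is Permits→Excavate→Windows→Siding = 5+6+8+8 = 27; finish at 27 weeks.
The longest path through RoughPlumb is only 17 weeks, so RoughPlumb has float 10.
No other chain overtakes it, so the finish is 27 weeks.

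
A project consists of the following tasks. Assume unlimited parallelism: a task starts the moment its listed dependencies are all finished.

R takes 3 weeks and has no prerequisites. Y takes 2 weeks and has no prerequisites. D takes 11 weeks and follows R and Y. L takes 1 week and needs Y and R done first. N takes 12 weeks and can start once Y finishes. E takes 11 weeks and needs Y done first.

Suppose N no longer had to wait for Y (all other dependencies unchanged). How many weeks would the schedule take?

With the dependency in place, R→D = 3+11 = 14 sets the finish at 14 weeks.
Without Y→N, N's earliest start moves from 2 to 0.
The longest chain is now R→D = 3+11 = 14, so the schedule takes 14 weeks.

14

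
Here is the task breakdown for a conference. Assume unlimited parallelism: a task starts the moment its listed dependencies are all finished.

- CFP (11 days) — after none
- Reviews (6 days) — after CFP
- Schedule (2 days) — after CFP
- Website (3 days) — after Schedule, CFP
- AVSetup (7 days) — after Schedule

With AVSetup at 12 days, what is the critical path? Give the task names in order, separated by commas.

As given, the longest chain is CFP→Schedule→AVSetup = 11+2+7 = 20, so the finish is 20 days.
Since AVSetup is critical, the +5 change carries straight to that chain (now 25 days).
The critical path is still CFP→Schedule→AVSetup; finish is now 25 days.

CFP, Schedule, AVSetup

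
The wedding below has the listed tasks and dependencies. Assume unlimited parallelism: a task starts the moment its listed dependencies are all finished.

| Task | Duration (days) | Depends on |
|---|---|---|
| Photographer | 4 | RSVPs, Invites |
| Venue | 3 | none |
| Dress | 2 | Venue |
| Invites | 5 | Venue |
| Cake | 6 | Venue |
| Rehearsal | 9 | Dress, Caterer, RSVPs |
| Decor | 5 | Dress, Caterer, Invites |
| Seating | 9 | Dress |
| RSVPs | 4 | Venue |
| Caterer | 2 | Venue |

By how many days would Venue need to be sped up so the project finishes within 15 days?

1

Current finish: 16 days; target: 15.
Venue is on every critical path, so each day cut from Venue cuts the finish by one (this holds down to a finish of 14).
Need 16 − 15 = 1 day off Venue → Venue becomes 2 days, finish becomes 15.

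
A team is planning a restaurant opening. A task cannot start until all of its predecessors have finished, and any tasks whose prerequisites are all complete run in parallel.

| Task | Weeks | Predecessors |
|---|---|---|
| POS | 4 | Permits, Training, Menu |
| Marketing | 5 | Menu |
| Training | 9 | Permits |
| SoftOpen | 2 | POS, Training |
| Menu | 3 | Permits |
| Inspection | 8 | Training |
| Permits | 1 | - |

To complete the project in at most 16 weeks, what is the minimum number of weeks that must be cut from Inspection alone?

Current finish: 18 weeks; target: 16.
Inspection is on every critical path, so each week cut from Inspection cuts the finish by one (this holds down to a finish of 16).
Need 18 − 16 = 2 weeks off Inspection → Inspection becomes 6 weeks, finish becomes 16.

2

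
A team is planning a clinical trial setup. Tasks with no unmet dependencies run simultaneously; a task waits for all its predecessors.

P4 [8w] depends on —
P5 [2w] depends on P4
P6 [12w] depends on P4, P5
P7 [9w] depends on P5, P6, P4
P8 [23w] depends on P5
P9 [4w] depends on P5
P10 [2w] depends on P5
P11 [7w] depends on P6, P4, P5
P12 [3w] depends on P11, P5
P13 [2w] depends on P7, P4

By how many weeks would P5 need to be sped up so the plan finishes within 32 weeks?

Current finish: 33 weeks; target: 32.
P5 is on every critical path, so each week cut from P5 cuts the finish by one (this holds down to a finish of 32).
Need 33 − 32 = 1 week off P5 → P5 becomes 1 week, finish becomes 32.

1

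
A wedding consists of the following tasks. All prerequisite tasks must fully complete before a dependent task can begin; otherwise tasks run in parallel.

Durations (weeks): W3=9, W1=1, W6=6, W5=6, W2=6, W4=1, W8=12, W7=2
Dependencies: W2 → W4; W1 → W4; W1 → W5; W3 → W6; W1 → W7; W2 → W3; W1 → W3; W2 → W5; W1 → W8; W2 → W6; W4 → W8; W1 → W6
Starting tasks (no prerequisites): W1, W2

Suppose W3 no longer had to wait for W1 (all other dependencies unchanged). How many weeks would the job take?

Before: longest chain W2→W3→W6 = 6+9+6 = 21, finish 21.
Dropping W1→W3 doesn't change W3's earliest start (6); another predecessor still binds.
New critical path: W2→W3→W6 = 6+9+6 = 21 ⇒ 21 weeks.

21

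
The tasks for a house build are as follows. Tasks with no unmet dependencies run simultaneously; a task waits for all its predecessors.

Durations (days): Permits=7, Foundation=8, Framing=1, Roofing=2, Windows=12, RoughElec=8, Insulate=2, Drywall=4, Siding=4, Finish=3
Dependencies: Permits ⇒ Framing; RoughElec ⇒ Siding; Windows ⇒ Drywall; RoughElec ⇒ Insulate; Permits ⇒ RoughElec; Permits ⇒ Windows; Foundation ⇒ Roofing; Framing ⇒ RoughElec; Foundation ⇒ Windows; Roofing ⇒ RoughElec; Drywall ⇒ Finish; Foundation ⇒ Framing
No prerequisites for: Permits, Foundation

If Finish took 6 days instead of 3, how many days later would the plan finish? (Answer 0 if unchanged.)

Critical path before the change: Foundation→Windows→Drywall→Finish = 8+12+4+3 = 27 giving 27 days.
Since Finish is critical, the +3 change carries straight to that chain (now 30 days).
That remains the longest chain; total 30 days.
Change in finish: 30 − 27 = +3 days.

3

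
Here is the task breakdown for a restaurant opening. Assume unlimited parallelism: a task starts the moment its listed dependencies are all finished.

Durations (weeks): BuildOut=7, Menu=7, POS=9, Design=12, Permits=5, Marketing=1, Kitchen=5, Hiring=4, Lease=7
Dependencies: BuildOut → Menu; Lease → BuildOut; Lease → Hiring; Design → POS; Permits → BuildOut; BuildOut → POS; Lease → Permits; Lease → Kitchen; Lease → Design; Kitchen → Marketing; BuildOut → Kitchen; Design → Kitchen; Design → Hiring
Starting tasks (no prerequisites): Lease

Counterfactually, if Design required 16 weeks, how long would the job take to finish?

32

As given, the longest chain is Lease→Design→POS = 7+12+9 = 28, so the finish is 28 weeks.
Design is on the critical path; changing it to 16 makes that path 32 weeks.
No other chain overtakes it, so the finish is 32 weeks.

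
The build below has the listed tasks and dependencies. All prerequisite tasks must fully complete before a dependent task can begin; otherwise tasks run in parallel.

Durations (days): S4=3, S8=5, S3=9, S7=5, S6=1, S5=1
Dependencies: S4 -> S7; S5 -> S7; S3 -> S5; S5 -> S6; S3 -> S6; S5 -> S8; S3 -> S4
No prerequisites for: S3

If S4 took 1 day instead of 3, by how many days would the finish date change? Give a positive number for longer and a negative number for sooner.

Baseline: S3→S4→S7 = 9+3+5 = 17 → 17 days.
Since S4 is critical, the -2 change carries straight to that chain (now 15 days).
The critical path is still S3→S4→S7; finish is now 15 days.
Change in finish: 15 − 17 = -2 days.

-2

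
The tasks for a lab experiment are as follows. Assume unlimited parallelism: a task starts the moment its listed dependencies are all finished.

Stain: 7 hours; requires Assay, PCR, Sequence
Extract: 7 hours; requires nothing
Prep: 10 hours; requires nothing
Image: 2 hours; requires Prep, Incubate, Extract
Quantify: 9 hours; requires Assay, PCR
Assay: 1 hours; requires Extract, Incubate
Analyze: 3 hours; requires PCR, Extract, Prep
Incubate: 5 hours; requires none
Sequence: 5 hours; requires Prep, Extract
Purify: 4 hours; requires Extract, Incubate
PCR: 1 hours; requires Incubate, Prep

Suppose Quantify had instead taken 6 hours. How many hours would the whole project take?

22

Actual critical path: Prep→Sequence→Stain = 10+5+7 = 22 ⇒ 22 hours.
Quantify has 2 hours of float (longest path through it is 20).
No other chain overtakes it, so the finish is 22 hours.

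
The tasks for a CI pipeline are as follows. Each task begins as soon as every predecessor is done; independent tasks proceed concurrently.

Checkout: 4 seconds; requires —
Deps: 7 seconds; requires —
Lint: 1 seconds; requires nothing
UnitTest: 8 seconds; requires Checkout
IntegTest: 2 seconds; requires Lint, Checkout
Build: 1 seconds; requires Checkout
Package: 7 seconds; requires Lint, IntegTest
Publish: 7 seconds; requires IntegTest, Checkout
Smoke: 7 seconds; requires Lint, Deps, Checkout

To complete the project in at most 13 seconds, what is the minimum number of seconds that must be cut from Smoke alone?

Current finish: 14 seconds; target: 13.
Smoke is on every critical path, so each second cut from Smoke cuts the finish by one (this holds down to a finish of 13).
Need 14 − 13 = 1 second off Smoke → Smoke becomes 6 seconds, finish becomes 13.

1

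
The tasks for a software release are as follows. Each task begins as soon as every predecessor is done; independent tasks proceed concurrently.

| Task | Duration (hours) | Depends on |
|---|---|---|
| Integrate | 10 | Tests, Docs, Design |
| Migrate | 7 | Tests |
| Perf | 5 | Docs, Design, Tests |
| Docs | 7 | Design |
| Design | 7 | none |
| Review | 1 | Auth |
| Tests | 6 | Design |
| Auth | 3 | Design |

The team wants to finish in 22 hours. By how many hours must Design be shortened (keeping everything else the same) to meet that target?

Current finish: 24 hours; target: 22.
Design is on every critical path, so each hour cut from Design cuts the finish by one (this holds down to a finish of 18).
Need 24 − 22 = 2 hours off Design → Design becomes 5 hours, finish becomes 22.

2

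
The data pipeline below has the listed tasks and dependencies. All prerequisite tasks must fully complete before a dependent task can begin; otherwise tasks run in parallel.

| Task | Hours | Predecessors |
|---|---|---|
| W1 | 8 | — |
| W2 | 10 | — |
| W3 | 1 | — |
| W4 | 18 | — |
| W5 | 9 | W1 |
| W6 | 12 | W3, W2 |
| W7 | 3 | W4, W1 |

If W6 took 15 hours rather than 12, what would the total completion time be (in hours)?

25

The binding path is W2→W6 = 10+12 = 22; finish at 22 hours.
W6 is on the critical path; changing it to 15 makes that path 25 hours.
No other chain overtakes it, so the finish is 25 hours.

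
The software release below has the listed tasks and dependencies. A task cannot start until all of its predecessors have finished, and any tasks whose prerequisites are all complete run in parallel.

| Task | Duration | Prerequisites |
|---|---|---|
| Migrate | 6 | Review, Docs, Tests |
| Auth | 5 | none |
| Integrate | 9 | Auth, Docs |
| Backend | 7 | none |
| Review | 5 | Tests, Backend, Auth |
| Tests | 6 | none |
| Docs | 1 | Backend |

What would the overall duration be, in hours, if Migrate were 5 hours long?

17

The binding path is Backend→Review→Migrate = 7+5+6 = 18; finish at 18 hours.
Migrate is on the critical path; changing it to 5 makes that path 17 hours.
Now Backend→Docs→Integrate = 7+1+9 = 17 is longest, so the finish becomes 17 hours.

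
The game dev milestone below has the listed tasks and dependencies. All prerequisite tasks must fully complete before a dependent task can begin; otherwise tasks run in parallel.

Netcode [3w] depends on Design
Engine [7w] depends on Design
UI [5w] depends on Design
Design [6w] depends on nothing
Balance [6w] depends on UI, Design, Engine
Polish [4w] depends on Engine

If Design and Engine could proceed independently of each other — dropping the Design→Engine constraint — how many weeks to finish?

With the dependency in place, Design→Engine→Balance = 6+7+6 = 19 sets the finish at 19 weeks.
Without Design→Engine, Engine's earliest start moves from 6 to 0.
The longest chain is now Design→UI→Balance = 6+5+6 = 17, so the project takes 17 weeks.

17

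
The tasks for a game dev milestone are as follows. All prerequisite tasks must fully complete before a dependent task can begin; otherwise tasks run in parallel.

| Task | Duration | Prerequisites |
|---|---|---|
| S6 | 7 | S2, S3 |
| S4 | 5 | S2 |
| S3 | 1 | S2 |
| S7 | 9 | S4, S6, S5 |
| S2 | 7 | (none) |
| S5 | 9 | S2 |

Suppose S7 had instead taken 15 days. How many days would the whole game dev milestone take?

Baseline: S2→S5→S7 = 7+9+9 = 25 → 25 days.
Since S7 is critical, the +6 change carries straight to that chain (now 31 days).
No other chain overtakes it, so the finish is 31 days.

31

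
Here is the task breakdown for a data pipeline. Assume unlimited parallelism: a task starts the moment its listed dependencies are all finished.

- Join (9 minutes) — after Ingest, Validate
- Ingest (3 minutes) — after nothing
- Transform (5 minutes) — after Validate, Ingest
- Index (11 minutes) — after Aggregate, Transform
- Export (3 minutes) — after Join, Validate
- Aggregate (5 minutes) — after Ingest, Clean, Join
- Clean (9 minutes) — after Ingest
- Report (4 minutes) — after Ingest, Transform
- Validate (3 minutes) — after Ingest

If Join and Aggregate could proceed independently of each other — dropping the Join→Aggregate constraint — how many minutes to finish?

28

With the dependency in place, Ingest→Validate→Join→Aggregate→Index = 3+3+9+5+11 = 31 sets the finish at 31 minutes.
Without Join→Aggregate, Aggregate's earliest start moves from 15 to 12.
New critical path: Ingest→Clean→Aggregate→Index = 3+9+5+11 = 28 ⇒ 28 minutes.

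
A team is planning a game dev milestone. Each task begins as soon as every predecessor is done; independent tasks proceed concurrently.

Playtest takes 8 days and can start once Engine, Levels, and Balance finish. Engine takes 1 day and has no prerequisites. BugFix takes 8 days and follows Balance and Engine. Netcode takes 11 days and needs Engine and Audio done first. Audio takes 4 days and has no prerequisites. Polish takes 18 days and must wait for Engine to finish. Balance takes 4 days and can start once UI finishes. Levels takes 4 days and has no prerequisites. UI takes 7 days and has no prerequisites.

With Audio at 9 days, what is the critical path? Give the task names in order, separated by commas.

Audio, Netcode

Actual critical path: Engine→Polish = 1+18 = 19 ⇒ 19 days.
Audio has 4 days of float (longest path through it is 15).
New critical path: Audio→Netcode = 9+11 = 20 ⇒ 20 days.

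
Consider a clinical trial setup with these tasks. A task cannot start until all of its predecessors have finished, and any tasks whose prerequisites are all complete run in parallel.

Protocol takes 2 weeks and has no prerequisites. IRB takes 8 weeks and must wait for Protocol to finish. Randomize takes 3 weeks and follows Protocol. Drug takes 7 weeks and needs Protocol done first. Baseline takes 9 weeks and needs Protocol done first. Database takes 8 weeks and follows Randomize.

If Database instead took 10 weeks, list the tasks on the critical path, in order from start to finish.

Protocol, Randomize, Database

Baseline: Protocol→Randomize→Database = 2+3+8 = 13 → 13 weeks.
Database lies on that path, so at 10 weeks the path becomes 15 weeks.
No other chain overtakes it, so the finish is 15 weeks.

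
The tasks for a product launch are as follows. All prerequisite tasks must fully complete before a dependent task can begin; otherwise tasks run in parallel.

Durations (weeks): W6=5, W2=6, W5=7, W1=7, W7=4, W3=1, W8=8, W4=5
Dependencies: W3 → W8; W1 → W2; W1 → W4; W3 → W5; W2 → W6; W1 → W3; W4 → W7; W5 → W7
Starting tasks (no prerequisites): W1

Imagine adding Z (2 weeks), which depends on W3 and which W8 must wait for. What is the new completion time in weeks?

19

Originally the plan takes 19 weeks.
With Z inserted, W8 now waits for max(W3, Z).
New critical path: W1→W3→W5→W7 = 7+1+7+4 = 19 ⇒ 19 weeks.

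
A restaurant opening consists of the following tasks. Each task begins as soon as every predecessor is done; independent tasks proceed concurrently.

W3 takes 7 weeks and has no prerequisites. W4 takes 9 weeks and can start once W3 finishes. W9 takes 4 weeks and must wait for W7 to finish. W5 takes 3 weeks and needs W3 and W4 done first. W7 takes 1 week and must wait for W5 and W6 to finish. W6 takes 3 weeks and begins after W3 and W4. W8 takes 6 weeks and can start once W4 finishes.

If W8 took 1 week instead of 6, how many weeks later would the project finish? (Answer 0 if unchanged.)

0

Actual critical path: W3→W4→W5→W7→W9 = 7+9+3+1+4 = 24 ⇒ 24 weeks.
W8 is off the critical path — its longest chain is 22 weeks, giving 2 of slack.
No other chain overtakes it, so the finish is 24 weeks.
Change in finish: 24 − 24 = +0 weeks.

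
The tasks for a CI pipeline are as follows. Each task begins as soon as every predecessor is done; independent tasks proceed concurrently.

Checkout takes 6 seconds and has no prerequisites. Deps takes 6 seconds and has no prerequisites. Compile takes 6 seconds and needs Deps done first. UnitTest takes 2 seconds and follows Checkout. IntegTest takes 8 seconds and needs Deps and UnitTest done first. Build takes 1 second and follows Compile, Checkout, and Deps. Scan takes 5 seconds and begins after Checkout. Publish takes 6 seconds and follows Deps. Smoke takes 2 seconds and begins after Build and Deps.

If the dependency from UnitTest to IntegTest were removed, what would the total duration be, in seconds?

15

With the dependency in place, Checkout→UnitTest→IntegTest = 6+2+8 = 16 sets the finish at 16 seconds.
Without UnitTest→IntegTest, IntegTest's earliest start moves from 8 to 6.
New critical path: Deps→Compile→Build→Smoke = 6+6+1+2 = 15 ⇒ 15 seconds.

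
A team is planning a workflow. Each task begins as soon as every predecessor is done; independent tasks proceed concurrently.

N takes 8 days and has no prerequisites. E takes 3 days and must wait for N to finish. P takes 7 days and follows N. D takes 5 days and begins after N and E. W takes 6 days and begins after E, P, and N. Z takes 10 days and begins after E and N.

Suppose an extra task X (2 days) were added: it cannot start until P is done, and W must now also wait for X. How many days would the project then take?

23

Originally the project takes 21 days.
With X inserted, W now waits for max(E, P, N, X).
New critical path: N→P→X→W = 8+7+2+6 = 23 ⇒ 23 days.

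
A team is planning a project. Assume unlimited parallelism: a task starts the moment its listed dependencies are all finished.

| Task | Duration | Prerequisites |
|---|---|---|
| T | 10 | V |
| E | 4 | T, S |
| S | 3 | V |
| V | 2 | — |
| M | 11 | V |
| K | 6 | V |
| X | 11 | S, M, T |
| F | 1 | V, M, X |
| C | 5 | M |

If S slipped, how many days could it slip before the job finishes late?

V→M→X→F = 2+11+11+1 = 25 sets the makespan at 25 days.
Longest path through S: 17 days (earliest finish 5, latest finish 13).
So S can slip 13 − 5 = 8 days.

8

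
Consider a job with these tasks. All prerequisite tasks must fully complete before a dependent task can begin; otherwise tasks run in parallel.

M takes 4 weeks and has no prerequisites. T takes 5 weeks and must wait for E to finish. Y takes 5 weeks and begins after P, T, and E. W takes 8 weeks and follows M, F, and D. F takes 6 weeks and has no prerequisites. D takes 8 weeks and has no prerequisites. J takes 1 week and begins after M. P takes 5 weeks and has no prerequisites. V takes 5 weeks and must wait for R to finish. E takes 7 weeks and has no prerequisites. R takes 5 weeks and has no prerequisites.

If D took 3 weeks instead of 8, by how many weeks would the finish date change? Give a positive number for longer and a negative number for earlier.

0

Baseline: E→T→Y = 7+5+5 = 17 → 17 weeks.
D is off the critical path — its longest chain is 16 weeks, giving 1 of slack.
That remains the longest chain; total 17 weeks.
Change in finish: 17 − 17 = +0 weeks.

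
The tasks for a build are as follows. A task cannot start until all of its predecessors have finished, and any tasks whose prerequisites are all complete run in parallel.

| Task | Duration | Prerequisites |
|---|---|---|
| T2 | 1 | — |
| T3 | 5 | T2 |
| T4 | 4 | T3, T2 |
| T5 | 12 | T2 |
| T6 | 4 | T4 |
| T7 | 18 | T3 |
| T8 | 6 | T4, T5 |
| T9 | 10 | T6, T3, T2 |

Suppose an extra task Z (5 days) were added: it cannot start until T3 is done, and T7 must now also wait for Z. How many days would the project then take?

Originally the project takes 24 days.
With Z inserted, T7 now waits for max(T3, Z).
New critical path: T2→T3→Z→T7 = 1+5+5+18 = 29 ⇒ 29 days.

29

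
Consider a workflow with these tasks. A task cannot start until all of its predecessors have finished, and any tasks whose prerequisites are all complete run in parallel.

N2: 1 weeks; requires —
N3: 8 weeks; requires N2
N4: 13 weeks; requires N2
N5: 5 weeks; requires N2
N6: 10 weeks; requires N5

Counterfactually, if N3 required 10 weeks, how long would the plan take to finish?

16

Baseline: N2→N5→N6 = 1+5+10 = 16 → 16 weeks.
The longest path through N3 is only 9 weeks, so N3 has float 7.
No other chain overtakes it, so the finish is 16 weeks.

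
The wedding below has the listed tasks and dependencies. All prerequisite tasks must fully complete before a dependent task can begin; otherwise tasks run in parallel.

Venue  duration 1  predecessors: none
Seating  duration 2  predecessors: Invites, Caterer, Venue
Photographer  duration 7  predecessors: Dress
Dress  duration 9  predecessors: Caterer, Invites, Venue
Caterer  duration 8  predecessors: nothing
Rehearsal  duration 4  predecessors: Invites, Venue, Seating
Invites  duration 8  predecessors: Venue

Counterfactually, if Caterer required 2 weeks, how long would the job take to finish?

25

As given, the longest chain is Venue→Invites→Dress→Photographer = 1+8+9+7 = 25, so the finish is 25 weeks.
Caterer is off the critical path — its longest chain is 24 weeks, giving 1 of slack.
No other chain overtakes it, so the finish is 25 weeks.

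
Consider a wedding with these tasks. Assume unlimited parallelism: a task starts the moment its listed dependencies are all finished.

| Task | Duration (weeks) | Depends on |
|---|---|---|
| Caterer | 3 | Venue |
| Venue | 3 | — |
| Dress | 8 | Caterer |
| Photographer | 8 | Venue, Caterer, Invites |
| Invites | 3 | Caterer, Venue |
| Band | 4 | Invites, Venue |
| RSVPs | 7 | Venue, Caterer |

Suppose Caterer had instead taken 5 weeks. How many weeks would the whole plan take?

As given, the longest chain is Venue→Caterer→Invites→Photographer = 3+3+3+8 = 17, so the finish is 17 weeks.
Caterer lies on that path, so at 5 weeks the path becomes 19 weeks.
That remains the longest chain; total 19 weeks.

19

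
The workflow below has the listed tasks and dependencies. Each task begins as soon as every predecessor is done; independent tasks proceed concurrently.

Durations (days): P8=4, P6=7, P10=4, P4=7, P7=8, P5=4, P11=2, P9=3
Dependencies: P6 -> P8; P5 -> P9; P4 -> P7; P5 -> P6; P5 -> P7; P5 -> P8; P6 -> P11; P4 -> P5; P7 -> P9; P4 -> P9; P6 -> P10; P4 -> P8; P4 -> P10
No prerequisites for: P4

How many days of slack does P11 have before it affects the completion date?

2

Critical path: P4→P5→P6→P8 = 7+4+7+4 = 22, so the finish is 22 days.
P11 finishes as early as 20 and must finish by 22.
Float = 22 − 20 = 2.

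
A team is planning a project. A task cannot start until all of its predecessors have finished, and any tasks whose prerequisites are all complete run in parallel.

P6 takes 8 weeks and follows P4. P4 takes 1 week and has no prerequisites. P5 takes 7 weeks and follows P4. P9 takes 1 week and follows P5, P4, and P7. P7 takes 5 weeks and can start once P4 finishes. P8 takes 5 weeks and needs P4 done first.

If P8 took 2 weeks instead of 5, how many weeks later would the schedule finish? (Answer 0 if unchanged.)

Critical path before the change: P4→P5→P9 = 1+7+1 = 9 giving 9 weeks.
P8 is off the critical path — its longest chain is 6 weeks, giving 3 of slack.
No other chain overtakes it, so the finish is 9 weeks.
Change in finish: 9 − 9 = +0 weeks.

0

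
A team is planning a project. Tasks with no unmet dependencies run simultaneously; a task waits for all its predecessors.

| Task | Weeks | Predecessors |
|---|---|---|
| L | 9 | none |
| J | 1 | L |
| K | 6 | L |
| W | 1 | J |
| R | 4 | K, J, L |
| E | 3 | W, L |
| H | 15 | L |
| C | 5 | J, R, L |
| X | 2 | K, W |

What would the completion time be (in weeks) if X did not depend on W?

24

Before: longest chain L→K→R→C = 9+6+4+5 = 24, finish 24.
Dropping W→X doesn't change X's earliest start (15); another predecessor still binds.
The longest chain is now L→K→R→C = 9+6+4+5 = 24, so the schedule takes 24 weeks.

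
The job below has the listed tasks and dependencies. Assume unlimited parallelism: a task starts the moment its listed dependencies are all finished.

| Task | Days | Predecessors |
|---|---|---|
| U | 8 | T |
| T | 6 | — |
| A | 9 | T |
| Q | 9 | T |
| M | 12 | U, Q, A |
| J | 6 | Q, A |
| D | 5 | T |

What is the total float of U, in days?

1

T→Q→M = 6+9+12 = 27 sets the makespan at 27 days.
Longest path through U: 26 days (earliest finish 14, latest finish 15).
Slack of U = 7 − 6 = 1 day.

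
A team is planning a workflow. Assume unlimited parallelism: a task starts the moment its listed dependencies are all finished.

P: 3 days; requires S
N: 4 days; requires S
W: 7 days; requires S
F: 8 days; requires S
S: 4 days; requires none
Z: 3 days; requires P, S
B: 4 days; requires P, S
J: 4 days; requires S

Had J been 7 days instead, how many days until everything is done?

12

Actual critical path: S→F = 4+8 = 12 ⇒ 12 days.
J has 4 days of float (longest path through it is 8).
No other chain overtakes it, so the finish is 12 days.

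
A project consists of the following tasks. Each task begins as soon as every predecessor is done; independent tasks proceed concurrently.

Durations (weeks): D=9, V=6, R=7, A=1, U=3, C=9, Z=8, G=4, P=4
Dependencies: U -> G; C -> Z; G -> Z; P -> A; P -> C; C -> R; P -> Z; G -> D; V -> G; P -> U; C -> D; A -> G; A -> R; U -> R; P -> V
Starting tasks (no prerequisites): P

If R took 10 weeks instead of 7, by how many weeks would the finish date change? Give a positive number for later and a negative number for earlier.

Baseline: P→V→G→D = 4+6+4+9 = 23 → 23 weeks.
R is off the critical path — its longest chain is 20 weeks, giving 3 of slack.
The critical path is still P→V→G→D; finish is now 23 weeks.
Change in finish: 23 − 23 = +0 weeks.

0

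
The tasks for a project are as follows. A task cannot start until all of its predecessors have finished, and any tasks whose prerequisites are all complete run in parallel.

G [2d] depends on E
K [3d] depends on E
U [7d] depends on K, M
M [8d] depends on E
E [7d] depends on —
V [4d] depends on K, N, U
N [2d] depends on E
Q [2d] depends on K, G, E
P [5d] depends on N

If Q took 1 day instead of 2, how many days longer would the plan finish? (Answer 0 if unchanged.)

0

Baseline: E→M→U→V = 7+8+7+4 = 26 → 26 days.
Q has 14 days of float (longest path through it is 12).
No other chain overtakes it, so the finish is 26 days.
Change in finish: 26 − 26 = +0 days.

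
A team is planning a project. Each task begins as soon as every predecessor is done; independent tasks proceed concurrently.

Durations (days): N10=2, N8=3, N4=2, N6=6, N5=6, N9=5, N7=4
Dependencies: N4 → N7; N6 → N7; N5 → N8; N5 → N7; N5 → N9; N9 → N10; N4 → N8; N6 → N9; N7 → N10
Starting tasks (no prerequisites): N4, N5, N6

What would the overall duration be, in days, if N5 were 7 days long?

14

Critical path before the change: N5→N9→N10 = 6+5+2 = 13 giving 13 days.
N5 is on the critical path; changing it to 7 makes that path 14 days.
No other chain overtakes it, so the finish is 14 days.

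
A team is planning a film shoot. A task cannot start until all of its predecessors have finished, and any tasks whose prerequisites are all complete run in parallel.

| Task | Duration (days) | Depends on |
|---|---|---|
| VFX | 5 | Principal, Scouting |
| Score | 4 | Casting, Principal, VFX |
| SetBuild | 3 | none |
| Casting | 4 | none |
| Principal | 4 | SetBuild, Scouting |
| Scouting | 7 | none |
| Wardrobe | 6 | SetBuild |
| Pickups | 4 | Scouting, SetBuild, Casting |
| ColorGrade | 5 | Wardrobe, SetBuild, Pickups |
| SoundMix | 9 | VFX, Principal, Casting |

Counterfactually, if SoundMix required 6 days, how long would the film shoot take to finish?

22

As given, the longest chain is Scouting→Principal→VFX→SoundMix = 7+4+5+9 = 25, so the finish is 25 days.
SoundMix lies on that path, so at 6 days the path becomes 22 days.
No other chain overtakes it, so the finish is 22 days.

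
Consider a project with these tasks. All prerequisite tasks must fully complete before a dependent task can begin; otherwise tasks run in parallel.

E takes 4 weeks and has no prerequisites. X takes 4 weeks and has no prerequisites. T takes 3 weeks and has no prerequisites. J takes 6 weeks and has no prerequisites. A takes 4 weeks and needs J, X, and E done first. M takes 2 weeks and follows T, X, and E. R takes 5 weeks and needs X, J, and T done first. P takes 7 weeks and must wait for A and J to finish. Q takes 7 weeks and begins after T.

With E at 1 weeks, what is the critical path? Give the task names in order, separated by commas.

As given, the longest chain is J→A→P = 6+4+7 = 17, so the finish is 17 weeks.
The longest path through E is only 15 weeks, so E has float 2.
The critical path is still J→A→P; finish is now 17 weeks.

J, A, P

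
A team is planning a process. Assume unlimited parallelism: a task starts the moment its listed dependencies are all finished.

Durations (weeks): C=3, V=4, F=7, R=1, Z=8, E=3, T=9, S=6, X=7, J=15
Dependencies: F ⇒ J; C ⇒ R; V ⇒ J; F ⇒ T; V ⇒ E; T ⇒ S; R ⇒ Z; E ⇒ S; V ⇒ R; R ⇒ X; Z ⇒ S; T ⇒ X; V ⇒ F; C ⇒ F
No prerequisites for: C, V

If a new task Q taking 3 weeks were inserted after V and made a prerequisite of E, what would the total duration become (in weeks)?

27

Originally the plan takes 27 weeks.
With Q inserted, E now waits for max(V, Q).
New critical path: V→F→T→X = 4+7+9+7 = 27 ⇒ 27 weeks.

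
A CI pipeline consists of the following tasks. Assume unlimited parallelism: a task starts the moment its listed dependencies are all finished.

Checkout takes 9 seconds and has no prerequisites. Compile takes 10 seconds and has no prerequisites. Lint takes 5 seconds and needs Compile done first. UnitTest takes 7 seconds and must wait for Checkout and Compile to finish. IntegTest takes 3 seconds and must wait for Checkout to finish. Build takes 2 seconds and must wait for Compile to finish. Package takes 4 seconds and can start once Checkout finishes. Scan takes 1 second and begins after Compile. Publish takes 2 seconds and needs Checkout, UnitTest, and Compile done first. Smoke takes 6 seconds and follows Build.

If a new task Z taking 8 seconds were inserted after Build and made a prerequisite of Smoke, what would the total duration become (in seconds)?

26

Originally the plan takes 19 seconds.
With Z inserted, Smoke now waits for max(Build, Z).
New critical path: Compile→Build→Z→Smoke = 10+2+8+6 = 26 ⇒ 26 seconds.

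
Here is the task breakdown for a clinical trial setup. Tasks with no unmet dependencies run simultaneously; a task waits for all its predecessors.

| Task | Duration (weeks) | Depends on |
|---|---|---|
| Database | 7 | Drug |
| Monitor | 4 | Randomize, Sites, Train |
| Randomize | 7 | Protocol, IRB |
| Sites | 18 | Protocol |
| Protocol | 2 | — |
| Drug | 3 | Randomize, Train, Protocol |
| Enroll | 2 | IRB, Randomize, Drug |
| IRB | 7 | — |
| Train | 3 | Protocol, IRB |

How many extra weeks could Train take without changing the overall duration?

4

Critical path: Protocol→Sites→Monitor = 2+18+4 = 24, so the finish is 24 weeks.
Longest path through Train: 20 weeks (earliest finish 10, latest finish 14).
Float = 24 − 20 = 4.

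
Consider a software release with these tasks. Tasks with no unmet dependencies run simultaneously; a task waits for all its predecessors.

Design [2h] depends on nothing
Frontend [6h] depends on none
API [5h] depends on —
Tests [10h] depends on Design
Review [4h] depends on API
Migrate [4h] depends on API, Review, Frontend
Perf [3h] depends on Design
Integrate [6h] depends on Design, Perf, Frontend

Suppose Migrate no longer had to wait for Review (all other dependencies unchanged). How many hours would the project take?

12

With the dependency in place, API→Review→Migrate = 5+4+4 = 13 sets the finish at 13 hours.
Without Review→Migrate, Migrate's earliest start moves from 9 to 6.
New critical path: Design→Tests = 2+10 = 12 ⇒ 12 hours.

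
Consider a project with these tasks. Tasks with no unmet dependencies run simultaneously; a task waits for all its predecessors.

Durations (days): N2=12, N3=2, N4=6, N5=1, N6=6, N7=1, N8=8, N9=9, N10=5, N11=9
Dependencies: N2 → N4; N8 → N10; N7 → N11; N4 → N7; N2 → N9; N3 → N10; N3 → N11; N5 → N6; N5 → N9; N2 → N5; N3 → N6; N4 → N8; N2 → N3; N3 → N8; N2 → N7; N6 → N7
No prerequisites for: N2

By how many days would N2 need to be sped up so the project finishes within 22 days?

Current finish: 31 days; target: 22.
N2 is on every critical path, so each day cut from N2 cuts the finish by one (this holds down to a finish of 20).
Need 31 − 22 = 9 days off N2 → N2 becomes 3 days, finish becomes 22.

9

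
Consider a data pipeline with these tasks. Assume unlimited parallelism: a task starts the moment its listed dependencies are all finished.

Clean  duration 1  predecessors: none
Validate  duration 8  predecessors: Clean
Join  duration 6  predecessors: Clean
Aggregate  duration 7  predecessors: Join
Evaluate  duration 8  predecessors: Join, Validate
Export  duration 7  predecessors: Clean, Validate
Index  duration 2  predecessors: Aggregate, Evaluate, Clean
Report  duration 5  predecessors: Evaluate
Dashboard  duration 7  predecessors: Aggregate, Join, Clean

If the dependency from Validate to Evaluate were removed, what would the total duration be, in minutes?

Before: longest chain Clean→Validate→Evaluate→Report = 1+8+8+5 = 22, finish 22.
Without Validate→Evaluate, Evaluate's earliest start moves from 9 to 7.
New critical path: Clean→Join→Aggregate→Dashboard = 1+6+7+7 = 21 ⇒ 21 minutes.

21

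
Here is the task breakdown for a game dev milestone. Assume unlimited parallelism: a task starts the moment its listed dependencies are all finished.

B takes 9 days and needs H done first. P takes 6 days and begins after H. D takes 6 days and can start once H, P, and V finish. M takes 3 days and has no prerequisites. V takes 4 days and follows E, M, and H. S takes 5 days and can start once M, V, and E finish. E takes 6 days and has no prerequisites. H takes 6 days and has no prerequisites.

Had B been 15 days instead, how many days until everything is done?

Critical path before the change: H→P→D = 6+6+6 = 18 giving 18 days.
The longest path through B is only 15 days, so B has float 3.
New critical path: H→B = 6+15 = 21 ⇒ 21 days.

21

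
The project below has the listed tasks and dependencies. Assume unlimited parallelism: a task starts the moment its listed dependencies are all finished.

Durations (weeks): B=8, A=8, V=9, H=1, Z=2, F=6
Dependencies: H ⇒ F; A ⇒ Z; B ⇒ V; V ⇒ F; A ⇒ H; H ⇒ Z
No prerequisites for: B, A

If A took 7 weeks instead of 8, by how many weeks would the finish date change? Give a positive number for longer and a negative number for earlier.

Baseline: B→V→F = 8+9+6 = 23 → 23 weeks.
A has 8 weeks of float (longest path through it is 15).
That remains the longest chain; total 23 weeks.
Change in finish: 23 − 23 = +0 weeks.

0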